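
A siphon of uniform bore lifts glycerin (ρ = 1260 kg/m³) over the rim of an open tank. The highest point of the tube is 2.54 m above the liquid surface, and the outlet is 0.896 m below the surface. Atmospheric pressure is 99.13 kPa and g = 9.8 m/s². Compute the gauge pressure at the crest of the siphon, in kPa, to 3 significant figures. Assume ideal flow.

The outlet speed comes from Torricelli: v = √(2g·0.896) = 4.19 m/s.
Continuity keeps v the same throughout the tube; from surface to crest, P_atm + 0 = P_top + ½ρv² + ρg·h_top.
P_top = 99130 − ½·1260·4.19² − 1260·9.8·2.54 = 56700 Pa. So P_gauge = P_top − P_atm = -42400 Pa.

-42.4 kPa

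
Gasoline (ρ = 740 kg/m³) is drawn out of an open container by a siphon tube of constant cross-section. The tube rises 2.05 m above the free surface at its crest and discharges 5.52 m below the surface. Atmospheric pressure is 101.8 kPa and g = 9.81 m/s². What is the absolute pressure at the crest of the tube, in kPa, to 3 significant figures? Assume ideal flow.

From the surface to the outlet (both open to atmosphere, surface at rest): v = √(2g·h_out) = √(2·9.81·5.52) = 10.4 m/s.
With constant cross-section the crest speed equals v; applying Bernoulli from the surface up to the crest, P_top = P_atm − ½ρv² − ρg·h_top.
P_top = 101800 − ½·740·10.4² − 740·9.81·2.05 = 46800 Pa.

P_top = 46.8 kPa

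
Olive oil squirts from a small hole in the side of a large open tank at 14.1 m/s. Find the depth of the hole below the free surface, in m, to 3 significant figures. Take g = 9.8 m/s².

Inverting v = √(2gh) gives h = v² / 2g.
h = 14.1²/(2·9.8) = 199/19.60 = 10.1 m.

h ≈ 10.1 m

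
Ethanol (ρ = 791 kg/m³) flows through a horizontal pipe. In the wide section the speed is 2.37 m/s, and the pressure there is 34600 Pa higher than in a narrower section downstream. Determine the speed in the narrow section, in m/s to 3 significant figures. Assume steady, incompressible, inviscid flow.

9.65 m/s

Along the level pipe P + ½ρv² is conserved, hence v₂² = v₁² + 2(P₁ − P₂)/ρ.
v₂ = √(2.37² + 2·34600/791) = √(5.62 + 87.5) = 9.65 m/s.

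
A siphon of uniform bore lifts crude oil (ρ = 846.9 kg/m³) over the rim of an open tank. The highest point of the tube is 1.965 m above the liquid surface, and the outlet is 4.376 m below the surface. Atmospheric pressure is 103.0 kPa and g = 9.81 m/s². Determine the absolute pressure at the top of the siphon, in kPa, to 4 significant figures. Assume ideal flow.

Bernoulli surface→outlet gives ½v² = g·h_out, so v = √(2·9.81·4.376) = 9.266 m/s.
The bore is uniform, so the speed at the crest is the same v. Bernoulli surface→crest: P_atm = P_top + ½ρv² + ρg·h_top.
P_top = 103000 − ½·846.9·9.266² − 846.9·9.81·1.965 = 50320 Pa.

P_top ≈ 50.32 kPa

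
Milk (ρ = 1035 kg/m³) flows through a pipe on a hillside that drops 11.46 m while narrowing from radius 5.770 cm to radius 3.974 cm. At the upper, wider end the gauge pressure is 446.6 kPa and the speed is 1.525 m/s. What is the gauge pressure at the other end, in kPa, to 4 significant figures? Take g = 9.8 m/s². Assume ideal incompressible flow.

P₂ = 558.7 kPa

By continuity, v₂ = v₁·A₁/A₂ = 1.525·(104.6/49.61) = 3.215 m/s.
Applying Bernoulli between the two ends and solving for P₂: P₂ = P₁ + ½ρ(v₁² − v₂²) − ρgΔh.
P₂ = 446600 + ½·1035·(1.525² − 3.215²) − 1035·9.8·(−11.46) = 446600 + (-4145) − (-116200) = 558700 Pa.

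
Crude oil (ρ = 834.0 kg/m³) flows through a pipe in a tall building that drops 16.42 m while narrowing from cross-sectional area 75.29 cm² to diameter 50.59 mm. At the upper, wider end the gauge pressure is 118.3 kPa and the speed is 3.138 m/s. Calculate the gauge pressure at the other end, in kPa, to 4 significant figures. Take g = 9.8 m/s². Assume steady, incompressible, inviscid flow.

P₂ ≈ 199.0 kPa

Continuity gives A₁v₁ = A₂v₂, so v₂ = (75.29 cm²)/(20.10 cm²) × 3.138 m/s = 11.75 m/s.
Energy conservation along the streamline gives P₂ = P₁ − ½ρ(v₂² − v₁²) − ρg(h₂ − h₁).
P₂ = 118300 + ½·834.0·(3.138² − 11.75²) − 834.0·9.8·(−16.42) = 118300 + (-53500) − (-134200) = 199000 Pa.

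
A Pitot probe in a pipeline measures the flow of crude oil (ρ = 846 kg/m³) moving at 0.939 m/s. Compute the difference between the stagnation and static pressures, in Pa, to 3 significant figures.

At the stagnation point the flow is brought to rest, so Bernoulli gives P_stag − P_static = ½ρv².
ΔP = ½·846·0.939² = 373 Pa.

ΔP = 373 Pa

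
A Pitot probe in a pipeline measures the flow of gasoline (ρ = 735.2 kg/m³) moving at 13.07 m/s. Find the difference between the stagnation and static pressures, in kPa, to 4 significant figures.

ΔP = 62.80 kPa

At the stagnation point the flow is brought to rest, so Bernoulli gives P_stag − P_static = ½ρv².
ΔP = ½·735.2·13.07² = 62800 Pa.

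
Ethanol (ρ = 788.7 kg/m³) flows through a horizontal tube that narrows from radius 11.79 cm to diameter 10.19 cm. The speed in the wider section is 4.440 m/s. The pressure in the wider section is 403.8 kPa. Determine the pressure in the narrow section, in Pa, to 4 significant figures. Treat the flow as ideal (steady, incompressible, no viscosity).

P₂ ≈ 188700 Pa

The volume flow rate is constant, so v₂ = (A₁/A₂)v₁ = (436.7/81.55)·4.440 = 23.78 m/s.
With no height change, Bernoulli's equation is P₁ + ½ρv₁² = P₂ + ½ρv₂².
P₂ = P₁ − ½ρ(v₂² − v₁²) = 403800 − ½·788.7·(23.78² − 4.440²) = 403800 − 215100 = 188700 Pa.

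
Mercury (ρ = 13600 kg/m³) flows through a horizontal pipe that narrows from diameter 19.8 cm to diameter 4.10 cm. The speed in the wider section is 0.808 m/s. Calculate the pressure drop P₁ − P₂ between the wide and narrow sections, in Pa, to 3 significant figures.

Continuity gives A₁v₁ = A₂v₂, so v₂ = (308 cm²)/(13.2 cm²) × 0.808 m/s = 18.8 m/s.
With no height change, Bernoulli's equation is P₁ + ½ρv₁² = P₂ + ½ρv₂².
P₁ − P₂ = ½·13600·(18.8² − 0.808²) = ½·13600·354 = 2410000 Pa.

2410000 Pa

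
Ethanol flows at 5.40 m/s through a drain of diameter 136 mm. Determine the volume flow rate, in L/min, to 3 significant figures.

Q = A·v = 0.0145 m² × 5.40 m/s = 0.0784 m³/s.
Converting: 0.0784 m³/s × 60000 = 4710 L/min.

Q ≈ 4710 L/min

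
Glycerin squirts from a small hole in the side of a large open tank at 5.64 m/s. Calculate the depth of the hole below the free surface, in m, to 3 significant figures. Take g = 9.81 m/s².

h ≈ 1.62 m

Torricelli: v = √(2gh), so h = v²/(2g).
h = 5.64²/(2·9.81) = 31.8/19.62 = 1.62 m.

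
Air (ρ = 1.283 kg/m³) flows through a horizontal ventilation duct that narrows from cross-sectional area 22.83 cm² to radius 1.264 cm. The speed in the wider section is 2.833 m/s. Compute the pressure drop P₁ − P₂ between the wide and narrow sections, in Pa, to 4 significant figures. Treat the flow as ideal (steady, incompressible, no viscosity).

By continuity, v₂ = v₁·A₁/A₂ = 2.833·(22.83/5.019) = 12.89 m/s.
Bernoulli (h₁ = h₂): P₁ − P₂ = ½ρ(v₂² − v₁²).
P₁ − P₂ = ½·1.283·(12.89² − 2.833²) = ½·1.283·158.0 = 101.4 Pa.

ΔP ≈ 101.4 Pa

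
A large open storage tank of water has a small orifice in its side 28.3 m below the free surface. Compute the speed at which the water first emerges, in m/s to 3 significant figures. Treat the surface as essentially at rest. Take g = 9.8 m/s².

Torricelli's result v = √(2gh) gives v = √(2·9.8·28.3) = 23.6 m/s.

v ≈ 23.6 m/s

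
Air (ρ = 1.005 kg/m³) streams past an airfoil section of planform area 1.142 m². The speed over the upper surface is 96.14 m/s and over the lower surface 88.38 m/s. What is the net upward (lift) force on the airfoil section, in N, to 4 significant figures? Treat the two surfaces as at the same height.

F = 821.7 N

The faster flow above has the lower pressure; Bernoulli (same height) gives ΔP = ½ρ(v_up² − v_low²).
ΔP = ½·1.005·(96.14² − 88.38²) = 719.5 Pa.
Lift = ΔP · A = 719.5 × 1.142 = 821.7 N.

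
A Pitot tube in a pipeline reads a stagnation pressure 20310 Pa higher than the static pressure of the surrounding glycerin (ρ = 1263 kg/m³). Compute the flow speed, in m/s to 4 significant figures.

v ≈ 5.671 m/s

The dynamic pressure equals the rise in static pressure at the stagnation point: ΔP = ½ρv².
v = √(2ΔP/ρ) = √(2·20310/1263) = 5.671 m/s.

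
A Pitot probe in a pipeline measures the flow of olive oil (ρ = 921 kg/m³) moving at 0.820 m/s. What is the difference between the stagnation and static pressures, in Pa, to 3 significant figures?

The dynamic pressure equals the rise in static pressure at the stagnation point: ΔP = ½ρv².
ΔP = ½·921·0.820² = 310 Pa.

ΔP ≈ 310 Pa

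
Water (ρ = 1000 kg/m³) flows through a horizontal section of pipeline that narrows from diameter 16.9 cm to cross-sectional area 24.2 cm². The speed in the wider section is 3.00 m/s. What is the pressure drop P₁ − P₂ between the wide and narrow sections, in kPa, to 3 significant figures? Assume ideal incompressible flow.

ΔP ≈ 382 kPa

The volume flow rate is constant, so v₂ = (A₁/A₂)v₁ = (224/24.2)·3.00 = 27.8 m/s.
Along the horizontal streamline, P + ½ρv² is constant.
P₁ − P₂ = ½·1000·(27.8² − 3.00²) = ½·1000·764 = 382000 Pa.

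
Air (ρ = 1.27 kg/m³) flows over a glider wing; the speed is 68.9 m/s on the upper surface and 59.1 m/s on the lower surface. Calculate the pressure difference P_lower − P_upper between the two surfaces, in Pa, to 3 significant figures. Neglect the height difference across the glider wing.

ΔP ≈ 797 Pa

Bernoulli (same height): P_lower − P_upper = ½ρ(v_upper² − v_lower²).
ΔP = ½·1.27·(68.9² − 59.1²) = 797 Pa.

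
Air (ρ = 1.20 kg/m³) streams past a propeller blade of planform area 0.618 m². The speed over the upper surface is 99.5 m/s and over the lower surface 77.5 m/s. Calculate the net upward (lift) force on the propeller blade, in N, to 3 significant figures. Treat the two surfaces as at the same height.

The faster flow above has the lower pressure; Bernoulli (same height) gives ΔP = ½ρ(v_up² − v_low²).
ΔP = ½·1.20·(99.5² − 77.5²) = 2340 Pa.
Lift = ΔP · A = 2340 × 0.618 = 1440 N.

F ≈ 1440 N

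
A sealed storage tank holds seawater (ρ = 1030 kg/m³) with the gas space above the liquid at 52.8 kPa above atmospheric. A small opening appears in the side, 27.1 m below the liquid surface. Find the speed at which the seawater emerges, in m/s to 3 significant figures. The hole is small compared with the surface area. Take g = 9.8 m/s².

v ≈ 25.2 m/s

Take point 1 at the surface (v₁ ≈ 0) and point 2 at the hole (at atmospheric pressure). Bernoulli: P₁ + ρg h = P_atm + ½ρv₂².
With P₁ − P_atm = 52800 Pa, v₂ = √(2gh + 2ΔP/ρ) = √(2·9.8·27.1 + 2·52800/1030) = 25.2 m/s.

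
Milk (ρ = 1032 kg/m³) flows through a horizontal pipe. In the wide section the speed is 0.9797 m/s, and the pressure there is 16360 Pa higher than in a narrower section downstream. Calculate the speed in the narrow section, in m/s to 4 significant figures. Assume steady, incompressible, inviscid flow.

v₂ ≈ 5.715 m/s

With h₁ = h₂, rearranging Bernoulli gives v₂ = √(v₁² + 2ΔP/ρ).
v₂ = √(0.9797² + 2·16360/1032) = √(0.9598 + 31.71) = 5.715 m/s.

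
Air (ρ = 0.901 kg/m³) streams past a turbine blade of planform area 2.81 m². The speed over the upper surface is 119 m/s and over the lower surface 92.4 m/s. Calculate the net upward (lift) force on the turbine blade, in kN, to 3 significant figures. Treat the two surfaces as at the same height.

7.12 kN

From P + ½ρv² = const at equal height, P_low − P_up = ½ρ(v_up² − v_low²).
ΔP = ½·0.901·(119² − 92.4²) = 2530 Pa.
Lift = ΔP · A = 2530 × 2.81 = 7120 N.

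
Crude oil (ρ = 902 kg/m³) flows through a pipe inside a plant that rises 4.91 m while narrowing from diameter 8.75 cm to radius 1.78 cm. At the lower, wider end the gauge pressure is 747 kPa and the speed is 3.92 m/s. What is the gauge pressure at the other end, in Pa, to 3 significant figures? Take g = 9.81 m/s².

By continuity, v₂ = v₁·A₁/A₂ = 3.92·(60.1/9.95) = 23.7 m/s.
Bernoulli: P₁ + ½ρv₁² + ρg h₁ = P₂ + ½ρv₂² + ρg h₂, so P₂ = P₁ + ½ρ(v₁² − v₂²) − ρg(h₂ − h₁).
P₂ = 747000 + ½·902·(3.92² − 23.7²) − 902·9.81·(+4.91) = 747000 + (-246000) − (43400) = 458000 Pa.

P₂ ≈ 458000 Pa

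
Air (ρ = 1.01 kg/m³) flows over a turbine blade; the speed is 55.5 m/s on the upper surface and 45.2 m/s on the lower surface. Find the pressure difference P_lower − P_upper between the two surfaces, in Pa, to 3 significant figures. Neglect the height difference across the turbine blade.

With negligible Δh, P + ½ρv² is constant, so P_low − P_up = ½ρ(v_up² − v_low²).
ΔP = ½·1.01·(55.5² − 45.2²) = 524 Pa.

ΔP = 524 Pa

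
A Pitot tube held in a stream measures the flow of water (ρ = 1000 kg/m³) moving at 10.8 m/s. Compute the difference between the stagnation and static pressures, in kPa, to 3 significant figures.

The dynamic pressure equals the rise in static pressure at the stagnation point: ΔP = ½ρv².
ΔP = ½·1000·10.8² = 58300 Pa.

ΔP = 58.3 kPa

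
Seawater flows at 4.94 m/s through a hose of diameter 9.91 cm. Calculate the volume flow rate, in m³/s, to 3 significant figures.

Q = A·v = 0.00771 m² × 4.94 m/s = 0.0381 m³/s.

0.0381 m³/s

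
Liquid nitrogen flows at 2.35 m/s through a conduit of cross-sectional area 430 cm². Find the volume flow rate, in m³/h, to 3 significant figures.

Q = 364 m³/h

Q = A·v = 0.0430 m² × 2.35 m/s = 0.101 m³/s.
Converting: 0.101 m³/s × 3600 = 364 m³/h.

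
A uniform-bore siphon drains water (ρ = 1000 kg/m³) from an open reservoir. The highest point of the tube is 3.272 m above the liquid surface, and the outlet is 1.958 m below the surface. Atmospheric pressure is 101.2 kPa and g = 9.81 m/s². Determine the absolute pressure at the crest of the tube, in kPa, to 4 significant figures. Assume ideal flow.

49.89 kPa

Bernoulli surface→outlet gives ½v² = g·h_out, so v = √(2·9.81·1.958) = 6.198 m/s.
With constant cross-section the crest speed equals v; applying Bernoulli from the surface up to the crest, P_top = P_atm − ½ρv² − ρg·h_top.
P_top = 101200 − ½·1000·6.198² − 1000·9.81·3.272 = 49890 Pa.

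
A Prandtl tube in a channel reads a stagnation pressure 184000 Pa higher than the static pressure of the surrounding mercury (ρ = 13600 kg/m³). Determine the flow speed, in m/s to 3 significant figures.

v ≈ 5.20 m/s

The dynamic pressure equals the rise in static pressure at the stagnation point: ΔP = ½ρv².
v = √(2ΔP/ρ) = √(2·184000/13600) = 5.20 m/s.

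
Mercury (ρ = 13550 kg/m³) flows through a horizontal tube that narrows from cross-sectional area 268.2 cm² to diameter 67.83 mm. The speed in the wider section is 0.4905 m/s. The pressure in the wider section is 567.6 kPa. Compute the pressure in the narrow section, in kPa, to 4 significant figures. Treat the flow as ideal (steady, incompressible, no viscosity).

P₂ = 479.4 kPa

The volume flow rate is constant, so v₂ = (A₁/A₂)v₁ = (268.2/36.14)·0.4905 = 3.641 m/s.
Bernoulli (h₁ = h₂): P₁ − P₂ = ½ρ(v₂² − v₁²).
P₂ = P₁ − ½ρ(v₂² − v₁²) = 567600 − ½·13550·(3.641² − 0.4905²) = 567600 − 88160 = 479400 Pa.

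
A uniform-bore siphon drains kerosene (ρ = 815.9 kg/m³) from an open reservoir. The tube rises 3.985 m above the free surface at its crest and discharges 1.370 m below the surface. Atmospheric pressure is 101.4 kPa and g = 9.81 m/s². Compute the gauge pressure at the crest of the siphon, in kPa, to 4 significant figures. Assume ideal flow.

P_gauge ≈ -42.86 kPa

The outlet speed comes from Torricelli: v = √(2g·1.370) = 5.185 m/s.
The bore is uniform, so the speed at the crest is the same v. Bernoulli surface→crest: P_atm = P_top + ½ρv² + ρg·h_top.
P_top = 101400 − ½·815.9·5.185² − 815.9·9.81·3.985 = 58540 Pa. So P_gauge = P_top − P_atm = -42860 Pa.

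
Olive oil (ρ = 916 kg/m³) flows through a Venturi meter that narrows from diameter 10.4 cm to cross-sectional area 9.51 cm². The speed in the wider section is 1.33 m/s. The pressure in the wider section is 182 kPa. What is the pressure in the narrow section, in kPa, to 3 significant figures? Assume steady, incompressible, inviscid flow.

The volume flow rate is constant, so v₂ = (A₁/A₂)v₁ = (84.9/9.51)·1.33 = 11.9 m/s.
Along the horizontal streamline, P + ½ρv² is constant.
P₂ = P₁ − ½ρ(v₂² − v₁²) = 182000 − ½·916·(11.9² − 1.33²) = 182000 − 63800 = 118000 Pa.

118 kPa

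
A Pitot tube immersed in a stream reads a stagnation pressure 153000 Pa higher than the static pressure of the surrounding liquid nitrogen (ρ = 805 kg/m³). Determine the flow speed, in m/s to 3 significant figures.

Bernoulli between the free stream and the stagnation point: ½ρv² = P_stag − P_static.
v = √(2ΔP/ρ) = √(2·153000/805) = 19.5 m/s.

v ≈ 19.5 m/s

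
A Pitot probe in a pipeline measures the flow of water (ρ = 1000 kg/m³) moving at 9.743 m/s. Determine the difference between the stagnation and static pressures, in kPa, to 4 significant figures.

Bernoulli between the free stream and the stagnation point: ½ρv² = P_stag − P_static.
ΔP = ½·1000·9.743² = 47460 Pa.

ΔP ≈ 47.46 kPa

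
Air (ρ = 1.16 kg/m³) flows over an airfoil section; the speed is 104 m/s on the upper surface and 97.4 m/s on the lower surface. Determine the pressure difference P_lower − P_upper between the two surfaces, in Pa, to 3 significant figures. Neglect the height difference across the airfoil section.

ΔP ≈ 771 Pa

The pressure is lower where the speed is higher: ΔP = ½ρ(v_up² − v_low²).
ΔP = ½·1.16·(104² − 97.4²) = 771 Pa.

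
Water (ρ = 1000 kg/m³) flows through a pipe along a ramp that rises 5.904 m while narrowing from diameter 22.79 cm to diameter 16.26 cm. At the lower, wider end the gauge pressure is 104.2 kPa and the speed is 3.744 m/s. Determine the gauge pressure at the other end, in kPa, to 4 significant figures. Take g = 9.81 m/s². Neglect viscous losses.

26.24 kPa

The volume flow rate is constant, so v₂ = (A₁/A₂)v₁ = (407.9/207.6)·3.744 = 7.355 m/s.
Energy conservation along the streamline gives P₂ = P₁ − ½ρ(v₂² − v₁²) − ρg(h₂ − h₁).
P₂ = 104200 + ½·1000·(3.744² − 7.355²) − 1000·9.81·(+5.904) = 104200 + (-20040) − (57920) = 26240 Pa.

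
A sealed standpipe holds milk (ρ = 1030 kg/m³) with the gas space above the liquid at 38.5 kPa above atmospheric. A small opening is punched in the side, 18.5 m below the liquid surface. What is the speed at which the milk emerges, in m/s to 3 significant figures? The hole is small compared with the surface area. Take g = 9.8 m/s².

v ≈ 20.9 m/s

Take point 1 at the surface (v₁ ≈ 0) and point 2 at the hole (at atmospheric pressure). Bernoulli: P₁ + ρg h = P_atm + ½ρv₂².
With P₁ − P_atm = 38500 Pa, v₂ = √(2gh + 2ΔP/ρ) = √(2·9.8·18.5 + 2·38500/1030) = 20.9 m/s.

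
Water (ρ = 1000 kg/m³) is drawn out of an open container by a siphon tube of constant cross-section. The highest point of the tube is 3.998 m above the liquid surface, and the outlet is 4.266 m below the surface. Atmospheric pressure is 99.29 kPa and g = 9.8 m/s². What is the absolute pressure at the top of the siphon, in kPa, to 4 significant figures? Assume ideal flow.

18.30 kPa

Bernoulli surface→outlet gives ½v² = g·h_out, so v = √(2·9.8·4.266) = 9.144 m/s.
Continuity keeps v the same throughout the tube; from surface to crest, P_atm + 0 = P_top + ½ρv² + ρg·h_top.
P_top = 99290 − ½·1000·9.144² − 1000·9.8·3.998 = 18300 Pa.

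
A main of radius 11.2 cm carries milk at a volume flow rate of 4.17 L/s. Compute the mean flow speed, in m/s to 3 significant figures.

0.106 m/s

Q = 4.17 L/s = 0.00417 m³/s.
v = Q/A = 0.00417 / 0.0394 = 0.106 m/s.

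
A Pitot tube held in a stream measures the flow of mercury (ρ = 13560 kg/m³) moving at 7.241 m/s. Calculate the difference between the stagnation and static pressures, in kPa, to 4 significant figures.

355.5 kPa

At the stagnation point the flow is brought to rest, so Bernoulli gives P_stag − P_static = ½ρv².
ΔP = ½·13560·7.241² = 355500 Pa.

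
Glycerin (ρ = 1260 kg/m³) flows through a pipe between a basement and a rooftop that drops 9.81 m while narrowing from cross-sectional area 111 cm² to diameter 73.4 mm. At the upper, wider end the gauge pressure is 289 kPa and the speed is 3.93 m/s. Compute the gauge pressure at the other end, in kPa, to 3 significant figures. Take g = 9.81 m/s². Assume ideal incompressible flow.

P₂ ≈ 353 kPa

By continuity, v₂ = v₁·A₁/A₂ = 3.93·(111/42.3) = 10.3 m/s.
Applying Bernoulli between the two ends and solving for P₂: P₂ = P₁ + ½ρ(v₁² − v₂²) − ρgΔh.
P₂ = 289000 + ½·1260·(3.93² − 10.3²) − 1260·9.81·(−9.81) = 289000 + (-57200) − (-121000) = 353000 Pa.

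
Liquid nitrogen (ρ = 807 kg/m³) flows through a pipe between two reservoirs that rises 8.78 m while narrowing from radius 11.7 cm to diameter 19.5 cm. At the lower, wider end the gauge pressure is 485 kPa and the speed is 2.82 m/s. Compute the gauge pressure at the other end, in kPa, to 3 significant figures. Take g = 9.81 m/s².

The volume flow rate is constant, so v₂ = (A₁/A₂)v₁ = (430/299)·2.82 = 4.06 m/s.
Bernoulli: P₁ + ½ρv₁² + ρg h₁ = P₂ + ½ρv₂² + ρg h₂, so P₂ = P₁ + ½ρ(v₁² − v₂²) − ρg(h₂ − h₁).
P₂ = 485000 + ½·807·(2.82² − 4.06²) − 807·9.81·(+8.78) = 485000 + (-3440) − (69500) = 412000 Pa.

P₂ ≈ 412 kPa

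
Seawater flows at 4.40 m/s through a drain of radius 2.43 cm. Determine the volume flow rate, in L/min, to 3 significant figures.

Q = A·v = 0.00186 m² × 4.40 m/s = 0.00816 m³/s.
Converting: 0.00816 m³/s × 60000 = 490 L/min.

Q ≈ 490 L/min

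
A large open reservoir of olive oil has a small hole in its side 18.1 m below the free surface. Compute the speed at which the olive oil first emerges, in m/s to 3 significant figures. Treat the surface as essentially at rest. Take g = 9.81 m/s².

18.8 m/s

Torricelli's result v = √(2gh) gives v = √(2·9.81·18.1) = 18.8 m/s.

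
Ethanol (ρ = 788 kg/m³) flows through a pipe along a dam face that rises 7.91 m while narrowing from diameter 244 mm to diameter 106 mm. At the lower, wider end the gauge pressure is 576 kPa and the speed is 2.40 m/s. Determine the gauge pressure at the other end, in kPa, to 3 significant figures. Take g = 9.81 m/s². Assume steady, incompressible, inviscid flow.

Mass conservation (A₁v₁ = A₂v₂) gives v₂ = 2.40 × 468/88.2 = 12.7 m/s.
Bernoulli: P₁ + ½ρv₁² + ρg h₁ = P₂ + ½ρv₂² + ρg h₂, so P₂ = P₁ + ½ρ(v₁² − v₂²) − ρg(h₂ − h₁).
P₂ = 576000 + ½·788·(2.40² − 12.7²) − 788·9.81·(+7.91) = 576000 + (-61400) − (61100) = 453000 Pa.

P₂ = 453 kPa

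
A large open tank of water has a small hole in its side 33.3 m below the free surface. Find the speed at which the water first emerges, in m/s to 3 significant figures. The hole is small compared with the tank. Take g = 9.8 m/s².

v = 25.5 m/s

Bernoulli from surface to hole (P equal, v_surface ≈ 0): v = √(2gh) = √(2×9.8×33.3) = 25.5 m/s.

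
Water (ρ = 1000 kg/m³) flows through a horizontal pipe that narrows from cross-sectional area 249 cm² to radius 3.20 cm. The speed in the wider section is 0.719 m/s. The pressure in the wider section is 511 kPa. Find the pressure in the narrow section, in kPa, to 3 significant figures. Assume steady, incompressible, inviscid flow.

P₂ = 496 kPa

By continuity, v₂ = v₁·A₁/A₂ = 0.719·(249/32.2) = 5.57 m/s.
Along the horizontal streamline, P + ½ρv² is constant.
P₂ = P₁ − ½ρ(v₂² − v₁²) = 511000 − ½·1000·(5.57² − 0.719²) = 511000 − 15200 = 496000 Pa.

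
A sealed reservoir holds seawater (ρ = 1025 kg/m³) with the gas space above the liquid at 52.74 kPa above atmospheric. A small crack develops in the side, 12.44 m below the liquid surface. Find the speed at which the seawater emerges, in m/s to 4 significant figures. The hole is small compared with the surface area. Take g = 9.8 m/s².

v ≈ 18.62 m/s

Take point 1 at the surface (v₁ ≈ 0) and point 2 at the hole (at atmospheric pressure). Bernoulli: P₁ + ρg h = P_atm + ½ρv₂².
With P₁ − P_atm = 52740 Pa, v₂ = √(2gh + 2ΔP/ρ) = √(2·9.8·12.44 + 2·52740/1025) = 18.62 m/s.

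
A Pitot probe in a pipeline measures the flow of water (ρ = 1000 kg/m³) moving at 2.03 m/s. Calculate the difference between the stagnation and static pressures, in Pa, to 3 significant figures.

ΔP = 2060 Pa

Bernoulli between the free stream and the stagnation point: ½ρv² = P_stag − P_static.
ΔP = ½·1000·2.03² = 2060 Pa.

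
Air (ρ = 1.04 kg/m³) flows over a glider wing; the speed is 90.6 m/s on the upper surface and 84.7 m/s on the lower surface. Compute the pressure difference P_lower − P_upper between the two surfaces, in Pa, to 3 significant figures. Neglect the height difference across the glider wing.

ΔP ≈ 538 Pa

With negligible Δh, P + ½ρv² is constant, so P_low − P_up = ½ρ(v_up² − v_low²).
ΔP = ½·1.04·(90.6² − 84.7²) = 538 Pa.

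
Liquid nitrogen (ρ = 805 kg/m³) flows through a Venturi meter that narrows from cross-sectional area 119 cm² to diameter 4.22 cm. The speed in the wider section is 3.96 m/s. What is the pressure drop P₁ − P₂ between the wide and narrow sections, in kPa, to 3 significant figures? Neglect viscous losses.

Continuity gives A₁v₁ = A₂v₂, so v₂ = (119 cm²)/(14.0 cm²) × 3.96 m/s = 33.7 m/s.
Bernoulli (h₁ = h₂): P₁ − P₂ = ½ρ(v₂² − v₁²).
P₁ − P₂ = ½·805·(33.7² − 3.96²) = ½·805·1120 = 451000 Pa.

ΔP = 451 kPa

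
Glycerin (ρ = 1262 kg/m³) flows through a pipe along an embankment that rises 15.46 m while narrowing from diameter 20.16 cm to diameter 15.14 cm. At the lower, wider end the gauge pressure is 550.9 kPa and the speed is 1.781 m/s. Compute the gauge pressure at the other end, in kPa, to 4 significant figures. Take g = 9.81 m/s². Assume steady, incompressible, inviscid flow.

P₂ = 355.2 kPa

Mass conservation (A₁v₁ = A₂v₂) gives v₂ = 1.781 × 319.2/180.0 = 3.158 m/s.
Applying Bernoulli between the two ends and solving for P₂: P₂ = P₁ + ½ρ(v₁² − v₂²) − ρgΔh.
P₂ = 550900 + ½·1262·(1.781² − 3.158²) − 1262·9.81·(+15.46) = 550900 + (-4291) − (191400) = 355200 Pa.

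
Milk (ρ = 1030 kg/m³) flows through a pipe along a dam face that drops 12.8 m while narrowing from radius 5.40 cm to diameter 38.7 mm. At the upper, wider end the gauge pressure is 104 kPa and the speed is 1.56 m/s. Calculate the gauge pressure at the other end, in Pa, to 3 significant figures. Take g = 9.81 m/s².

By continuity, v₂ = v₁·A₁/A₂ = 1.56·(91.6/11.8) = 12.1 m/s.
Bernoulli: P₁ + ½ρv₁² + ρg h₁ = P₂ + ½ρv₂² + ρg h₂, so P₂ = P₁ + ½ρ(v₁² − v₂²) − ρg(h₂ − h₁).
P₂ = 104000 + ½·1030·(1.56² − 12.1²) − 1030·9.81·(−12.8) = 104000 + (-74800) − (-129000) = 159000 Pa.

P₂ ≈ 159000 Pa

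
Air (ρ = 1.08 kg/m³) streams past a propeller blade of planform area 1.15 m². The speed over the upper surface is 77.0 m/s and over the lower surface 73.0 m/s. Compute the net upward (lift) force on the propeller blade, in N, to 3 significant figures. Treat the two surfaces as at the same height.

373 N

With equal heights on the two surfaces, Bernoulli gives P_lower − P_upper = ½ρ(v_upper² − v_lower²).
ΔP = ½·1.08·(77.0² − 73.0²) = 324 Pa.
Lift = ΔP · A = 324 × 1.15 = 373 N.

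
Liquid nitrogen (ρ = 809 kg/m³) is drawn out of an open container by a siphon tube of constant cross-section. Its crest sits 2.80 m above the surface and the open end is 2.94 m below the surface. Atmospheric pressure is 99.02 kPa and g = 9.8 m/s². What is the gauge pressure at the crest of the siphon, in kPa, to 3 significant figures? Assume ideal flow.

-45.5 kPa

The outlet speed comes from Torricelli: v = √(2g·2.94) = 7.59 m/s.
Continuity keeps v the same throughout the tube; from surface to crest, P_atm + 0 = P_top + ½ρv² + ρg·h_top.
P_top = 99020 − ½·809·7.59² − 809·9.8·2.80 = 53500 Pa. So P_gauge = P_top − P_atm = -45500 Pa.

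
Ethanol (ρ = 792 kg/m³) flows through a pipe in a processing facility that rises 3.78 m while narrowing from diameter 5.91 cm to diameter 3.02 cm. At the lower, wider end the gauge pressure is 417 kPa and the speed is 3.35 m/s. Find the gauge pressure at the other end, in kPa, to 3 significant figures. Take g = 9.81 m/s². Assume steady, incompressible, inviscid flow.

P₂ ≈ 327 kPa

Mass conservation (A₁v₁ = A₂v₂) gives v₂ = 3.35 × 27.4/7.16 = 12.8 m/s.
Applying Bernoulli between the two ends and solving for P₂: P₂ = P₁ + ½ρ(v₁² − v₂²) − ρgΔh.
P₂ = 417000 + ½·792·(3.35² − 12.8²) − 792·9.81·(+3.78) = 417000 + (-60700) − (29400) = 327000 Pa.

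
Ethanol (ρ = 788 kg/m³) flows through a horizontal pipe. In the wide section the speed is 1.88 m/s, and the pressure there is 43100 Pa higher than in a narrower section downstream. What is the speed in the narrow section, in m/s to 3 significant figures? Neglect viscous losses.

With h₁ = h₂, rearranging Bernoulli gives v₂ = √(v₁² + 2ΔP/ρ).
v₂ = √(1.88² + 2·43100/788) = √(3.53 + 109) = 10.6 m/s.

v₂ = 10.6 m/s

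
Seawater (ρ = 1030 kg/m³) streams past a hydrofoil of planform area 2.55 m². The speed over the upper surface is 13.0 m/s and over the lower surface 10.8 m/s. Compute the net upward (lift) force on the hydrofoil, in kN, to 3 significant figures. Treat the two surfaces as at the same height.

F ≈ 68.8 kN

With equal heights on the two surfaces, Bernoulli gives P_lower − P_upper = ½ρ(v_upper² − v_lower²).
ΔP = ½·1030·(13.0² − 10.8²) = 27000 Pa.
Lift = ΔP · A = 27000 × 2.55 = 68800 N.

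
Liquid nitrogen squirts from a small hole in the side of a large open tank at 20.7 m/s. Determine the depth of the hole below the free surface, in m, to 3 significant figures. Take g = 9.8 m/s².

h ≈ 21.9 m

Inverting v = √(2gh) gives h = v² / 2g.
h = 20.7²/(2·9.8) = 428/19.60 = 21.9 m.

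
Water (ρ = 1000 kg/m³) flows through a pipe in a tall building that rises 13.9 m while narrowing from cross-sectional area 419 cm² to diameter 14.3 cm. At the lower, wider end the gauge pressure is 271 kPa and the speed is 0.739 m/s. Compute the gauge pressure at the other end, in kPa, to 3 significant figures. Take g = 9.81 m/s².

The volume flow rate is constant, so v₂ = (A₁/A₂)v₁ = (419/161)·0.739 = 1.93 m/s.
Bernoulli: P₁ + ½ρv₁² + ρg h₁ = P₂ + ½ρv₂² + ρg h₂, so P₂ = P₁ + ½ρ(v₁² − v₂²) − ρg(h₂ − h₁).
P₂ = 271000 + ½·1000·(0.739² − 1.93²) − 1000·9.81·(+13.9) = 271000 + (-1590) − (136000) = 133000 Pa.

133 kPa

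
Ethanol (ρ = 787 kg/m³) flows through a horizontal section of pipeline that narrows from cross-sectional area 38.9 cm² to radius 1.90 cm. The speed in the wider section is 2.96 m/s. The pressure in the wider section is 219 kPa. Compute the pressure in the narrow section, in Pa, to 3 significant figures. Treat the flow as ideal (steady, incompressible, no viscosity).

182000 Pa

The volume flow rate is constant, so v₂ = (A₁/A₂)v₁ = (38.9/11.3)·2.96 = 10.2 m/s.
With no height change, Bernoulli's equation is P₁ + ½ρv₁² = P₂ + ½ρv₂².
P₂ = P₁ − ½ρ(v₂² − v₁²) = 219000 − ½·787·(10.2² − 2.96²) = 219000 − 37100 = 182000 Pa.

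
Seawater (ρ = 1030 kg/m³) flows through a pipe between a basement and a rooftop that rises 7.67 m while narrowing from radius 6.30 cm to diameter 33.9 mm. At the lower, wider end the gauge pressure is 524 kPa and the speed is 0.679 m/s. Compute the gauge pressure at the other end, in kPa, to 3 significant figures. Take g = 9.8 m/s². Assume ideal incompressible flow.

The volume flow rate is constant, so v₂ = (A₁/A₂)v₁ = (125/9.03)·0.679 = 9.38 m/s.
Applying Bernoulli between the two ends and solving for P₂: P₂ = P₁ + ½ρ(v₁² − v₂²) − ρgΔh.
P₂ = 524000 + ½·1030·(0.679² − 9.38²) − 1030·9.8·(+7.67) = 524000 + (-45100) − (77400) = 402000 Pa.

P₂ ≈ 402 kPa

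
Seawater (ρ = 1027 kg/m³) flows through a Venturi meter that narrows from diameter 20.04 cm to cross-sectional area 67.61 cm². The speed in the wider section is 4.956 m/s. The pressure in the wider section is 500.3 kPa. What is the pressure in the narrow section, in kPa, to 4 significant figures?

By continuity, v₂ = v₁·A₁/A₂ = 4.956·(315.4/67.61) = 23.12 m/s.
With no height change, Bernoulli's equation is P₁ + ½ρv₁² = P₂ + ½ρv₂².
P₂ = P₁ − ½ρ(v₂² − v₁²) = 500300 − ½·1027·(23.12² − 4.956²) = 500300 − 261900 = 238400 Pa.

P₂ = 238.4 kPa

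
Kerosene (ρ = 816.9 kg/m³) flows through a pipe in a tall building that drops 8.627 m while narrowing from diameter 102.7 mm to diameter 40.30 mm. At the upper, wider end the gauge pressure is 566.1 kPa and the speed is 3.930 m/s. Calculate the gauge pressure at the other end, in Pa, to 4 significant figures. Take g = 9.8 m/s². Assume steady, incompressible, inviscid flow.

Continuity gives A₁v₁ = A₂v₂, so v₂ = (82.84 cm²)/(12.76 cm²) × 3.930 m/s = 25.52 m/s.
Energy conservation along the streamline gives P₂ = P₁ − ½ρ(v₂² − v₁²) − ρg(h₂ − h₁).
P₂ = 566100 + ½·816.9·(3.930² − 25.52²) − 816.9·9.8·(−8.627) = 566100 + (-259800) − (-69060) = 375400 Pa.

P₂ ≈ 375400 Pa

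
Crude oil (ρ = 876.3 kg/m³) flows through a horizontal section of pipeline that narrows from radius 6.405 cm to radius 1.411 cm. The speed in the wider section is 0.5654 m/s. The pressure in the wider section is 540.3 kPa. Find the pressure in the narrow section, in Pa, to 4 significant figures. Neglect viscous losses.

Mass conservation (A₁v₁ = A₂v₂) gives v₂ = 0.5654 × 128.9/6.255 = 11.65 m/s.
With no height change, Bernoulli's equation is P₁ + ½ρv₁² = P₂ + ½ρv₂².
P₂ = P₁ − ½ρ(v₂² − v₁²) = 540300 − ½·876.3·(11.65² − 0.5654²) = 540300 − 59330 = 481000 Pa.

P₂ ≈ 481000 Pa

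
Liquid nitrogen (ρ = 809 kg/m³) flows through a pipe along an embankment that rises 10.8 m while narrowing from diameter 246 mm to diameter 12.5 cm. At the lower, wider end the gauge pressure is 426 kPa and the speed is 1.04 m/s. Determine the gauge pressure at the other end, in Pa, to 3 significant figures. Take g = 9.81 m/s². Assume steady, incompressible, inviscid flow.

P₂ ≈ 334000 Pa

The volume flow rate is constant, so v₂ = (A₁/A₂)v₁ = (475/123)·1.04 = 4.03 m/s.
Energy conservation along the streamline gives P₂ = P₁ − ½ρ(v₂² − v₁²) − ρg(h₂ − h₁).
P₂ = 426000 + ½·809·(1.04² − 4.03²) − 809·9.81·(+10.8) = 426000 + (-6130) − (85700) = 334000 Pa.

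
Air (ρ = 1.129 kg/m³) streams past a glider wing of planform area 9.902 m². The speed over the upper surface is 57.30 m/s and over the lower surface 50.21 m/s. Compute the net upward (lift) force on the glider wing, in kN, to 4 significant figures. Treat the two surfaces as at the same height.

With equal heights on the two surfaces, Bernoulli gives P_lower − P_upper = ½ρ(v_upper² − v_lower²).
ΔP = ½·1.129·(57.30² − 50.21²) = 430.3 Pa.
Lift = ΔP · A = 430.3 × 9.902 = 4261 N.

4.261 kN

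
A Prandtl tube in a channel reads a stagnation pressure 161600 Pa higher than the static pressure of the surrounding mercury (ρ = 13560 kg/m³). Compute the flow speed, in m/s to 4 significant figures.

Bernoulli between the free stream and the stagnation point: ½ρv² = P_stag − P_static.
v = √(2ΔP/ρ) = √(2·161600/13560) = 4.882 m/s.

v = 4.882 m/s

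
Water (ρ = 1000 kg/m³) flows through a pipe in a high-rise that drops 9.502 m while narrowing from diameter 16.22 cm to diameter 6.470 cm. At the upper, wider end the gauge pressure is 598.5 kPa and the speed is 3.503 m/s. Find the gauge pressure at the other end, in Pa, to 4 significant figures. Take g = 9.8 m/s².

Mass conservation (A₁v₁ = A₂v₂) gives v₂ = 3.503 × 206.6/32.88 = 22.02 m/s.
Applying Bernoulli between the two ends and solving for P₂: P₂ = P₁ + ½ρ(v₁² − v₂²) − ρgΔh.
P₂ = 598500 + ½·1000·(3.503² − 22.02²) − 1000·9.8·(−9.502) = 598500 + (-236200) − (-93120) = 455400 Pa.

455400 Pa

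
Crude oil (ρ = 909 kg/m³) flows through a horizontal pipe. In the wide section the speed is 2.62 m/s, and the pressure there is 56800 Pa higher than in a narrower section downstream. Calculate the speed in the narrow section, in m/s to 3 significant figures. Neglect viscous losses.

v₂ ≈ 11.5 m/s

Along the level pipe P + ½ρv² is conserved, hence v₂² = v₁² + 2(P₁ − P₂)/ρ.
v₂ = √(2.62² + 2·56800/909) = √(6.86 + 125) = 11.5 m/s.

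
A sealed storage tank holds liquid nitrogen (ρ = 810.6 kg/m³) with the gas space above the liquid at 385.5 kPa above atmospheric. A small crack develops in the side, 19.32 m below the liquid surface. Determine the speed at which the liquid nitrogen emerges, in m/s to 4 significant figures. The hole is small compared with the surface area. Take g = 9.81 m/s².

v = 36.47 m/s

Take point 1 at the surface (v₁ ≈ 0) and point 2 at the hole (at atmospheric pressure). Bernoulli: P₁ + ρg h = P_atm + ½ρv₂².
With P₁ − P_atm = 385500 Pa, v₂ = √(2gh + 2ΔP/ρ) = √(2·9.81·19.32 + 2·385500/810.6) = 36.47 m/s.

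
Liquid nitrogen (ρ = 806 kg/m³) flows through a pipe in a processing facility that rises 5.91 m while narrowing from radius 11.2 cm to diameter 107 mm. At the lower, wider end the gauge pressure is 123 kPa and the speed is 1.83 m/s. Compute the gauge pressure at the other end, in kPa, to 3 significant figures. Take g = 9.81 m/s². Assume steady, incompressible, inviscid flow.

Mass conservation (A₁v₁ = A₂v₂) gives v₂ = 1.83 × 394/89.9 = 8.02 m/s.
Applying Bernoulli between the two ends and solving for P₂: P₂ = P₁ + ½ρ(v₁² − v₂²) − ρgΔh.
P₂ = 123000 + ½·806·(1.83² − 8.02²) − 806·9.81·(+5.91) = 123000 + (-24600) − (46700) = 51700 Pa.

P₂ ≈ 51.7 kPa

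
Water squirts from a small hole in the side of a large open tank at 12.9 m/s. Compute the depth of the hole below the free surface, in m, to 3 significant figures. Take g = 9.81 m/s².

h ≈ 8.48 m

For a small hole in a large open tank, ½v² = gh, giving h = v²/(2g).
h = 12.9²/(2·9.81) = 166/19.62 = 8.48 m.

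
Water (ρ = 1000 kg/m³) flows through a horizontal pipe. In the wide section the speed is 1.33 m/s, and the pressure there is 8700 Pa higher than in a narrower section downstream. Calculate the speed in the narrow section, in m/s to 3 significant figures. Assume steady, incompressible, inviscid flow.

v₂ ≈ 4.38 m/s

Horizontal Bernoulli: P₁ + ½ρv₁² = P₂ + ½ρv₂², so v₂² = v₁² + 2(P₁ − P₂)/ρ.
v₂ = √(1.33² + 2·8700/1000) = √(1.77 + 17.4) = 4.38 m/s.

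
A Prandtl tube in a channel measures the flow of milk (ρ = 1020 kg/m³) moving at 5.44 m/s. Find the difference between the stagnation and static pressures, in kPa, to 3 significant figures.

The dynamic pressure equals the rise in static pressure at the stagnation point: ΔP = ½ρv².
ΔP = ½·1020·5.44² = 15100 Pa.

ΔP ≈ 15.1 kPa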